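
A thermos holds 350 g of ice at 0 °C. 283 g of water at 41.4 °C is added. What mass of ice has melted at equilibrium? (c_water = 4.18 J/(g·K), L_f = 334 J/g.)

m_melted ≈ 147 g

Water can give up m c ΔT = 283×4.18×41.4 = 48974 J before reaching 0 °C.
Fully melting the ice requires m_ice L_f = 350×334 = 116900 J.
48974 J < 116900 J, so only part of the ice melts and the system sits at 0 °C.
Mass melted = 48974/334 ≈ 146.6 g.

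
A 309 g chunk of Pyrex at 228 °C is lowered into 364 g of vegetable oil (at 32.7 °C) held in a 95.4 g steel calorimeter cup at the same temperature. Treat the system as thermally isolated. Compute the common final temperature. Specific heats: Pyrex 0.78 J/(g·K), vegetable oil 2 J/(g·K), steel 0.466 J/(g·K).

T_f ≈ 79.1 °C

T_f = Σ m_i c_i T_i / Σ m_i c_i:
T_f = (241.02·228 + 728·32.7 + 44.46·32.7) / (241.02 + 728 + 44.46)
    = 80212 / 1013.5 ≈ 79.15 °C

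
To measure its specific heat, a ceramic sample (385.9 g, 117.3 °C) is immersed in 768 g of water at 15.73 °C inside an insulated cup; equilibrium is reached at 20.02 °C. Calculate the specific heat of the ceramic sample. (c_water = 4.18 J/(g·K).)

Let T be the final temperature. ΣQ_i = 0:
385.9×c×(20.02 − 117.3) + 768×4.18×(20.02 − 15.73) = 0
-37540 c = -13772
c = -13772/-37540 ≈ 0.3669 J/(g·K)

c ≈ 0.367 J/(g·K)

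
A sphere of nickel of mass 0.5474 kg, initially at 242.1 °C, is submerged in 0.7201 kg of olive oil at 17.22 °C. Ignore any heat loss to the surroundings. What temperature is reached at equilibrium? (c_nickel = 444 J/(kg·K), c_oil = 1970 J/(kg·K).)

Heat gained plus heat lost sum to zero:
0.5474*444*(T − 242.1) + 0.7201*1970*(T − 17.22) = 0
(243.05 + 1418.6) T = 243.05*242.1 + 1418.6*17.22
T ≈ 50.11 °C

T_f ≈ 50.1 °C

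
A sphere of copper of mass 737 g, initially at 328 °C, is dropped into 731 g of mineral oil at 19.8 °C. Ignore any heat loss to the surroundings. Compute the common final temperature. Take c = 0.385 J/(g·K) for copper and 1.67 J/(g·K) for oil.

T_f ≈ 77.9 °C

Net heat exchanged in the isolated system is zero:
737*0.385*(T − 328) + 731*1.67*(T − 19.8) = 0
(283.75 + 1220.8) T = 283.75*328 + 1220.8*19.8
T ≈ 77.93 °C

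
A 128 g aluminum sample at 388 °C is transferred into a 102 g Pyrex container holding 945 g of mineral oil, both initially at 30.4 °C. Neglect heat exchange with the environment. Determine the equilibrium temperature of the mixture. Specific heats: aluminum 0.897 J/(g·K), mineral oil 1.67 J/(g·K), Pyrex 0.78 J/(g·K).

Let T be the final temperature. ΣQ_i = 0:
128×0.897×(T − 388) + 945×1.67×(T − 30.4) + 102×0.78×(T − 30.4) = 0
114.82(T − 388) + 1578.1(T − 30.4) + 79.56(T − 30.4) = 0
1772.5 T = 94943
T = 94943 / 1772.5 = 53.6 °C

T_f ≈ 53.6 °C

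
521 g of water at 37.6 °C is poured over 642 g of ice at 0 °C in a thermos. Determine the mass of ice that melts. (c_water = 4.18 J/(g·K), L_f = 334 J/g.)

Heat available from the water dropping to 0 °C: 521·4.18·37.6 = 81885 J.
To melt every bit of ice: 642·334 = 214428 J.
Since 81885 < 214428 J, not all the ice melts; equilibrium is at 0 °C.
m_melt = 81885 / L_f = 245.2 g.

m_melted ≈ 245 g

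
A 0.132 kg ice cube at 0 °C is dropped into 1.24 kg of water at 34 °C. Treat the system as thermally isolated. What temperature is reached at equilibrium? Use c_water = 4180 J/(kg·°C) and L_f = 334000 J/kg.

T_f ≈ 23.0 °C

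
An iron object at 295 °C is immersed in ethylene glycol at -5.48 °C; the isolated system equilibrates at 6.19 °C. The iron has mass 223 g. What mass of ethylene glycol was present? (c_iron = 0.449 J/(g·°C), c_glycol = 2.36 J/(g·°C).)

|Q_iron| = |Q_glycol|:
223×0.449×(295 − 6.19) = m×2.36×(6.19 − (-5.48))
27.54 m = 28918  ⇒  m ≈ 1050 g

m ≈ 1050 g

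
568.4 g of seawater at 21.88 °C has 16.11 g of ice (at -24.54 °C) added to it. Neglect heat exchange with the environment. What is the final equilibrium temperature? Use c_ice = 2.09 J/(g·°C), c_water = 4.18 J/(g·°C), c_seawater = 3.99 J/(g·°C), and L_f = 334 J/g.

T_f ≈ 18.6 °C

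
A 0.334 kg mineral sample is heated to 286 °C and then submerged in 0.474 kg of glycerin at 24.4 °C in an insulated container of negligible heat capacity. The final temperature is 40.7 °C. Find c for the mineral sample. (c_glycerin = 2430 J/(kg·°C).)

c ≈ 229 J/(kg·°C)

m_s c (T_s − T_f) = m_glycerin c_glycerin (T_f − T_0):
0.334×c×(286 − 40.7) = 0.474×2430×(40.7 − 24.4)
81.93 c = 18775  ⇒  c ≈ 229.2 J/(kg·°C)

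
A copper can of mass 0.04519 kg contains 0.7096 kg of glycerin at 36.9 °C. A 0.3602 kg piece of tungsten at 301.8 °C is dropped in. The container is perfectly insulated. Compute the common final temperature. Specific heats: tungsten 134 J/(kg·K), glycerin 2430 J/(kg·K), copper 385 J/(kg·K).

Setting the total heat transfer to zero:
0.3602*134*(T − 301.8) + 0.7096*2430*(T − 36.9) + 0.04519*385*(T − 36.9) = 0
1790 T = 78837
T = 78837/1790 ≈ 44.04 °C

T_f ≈ 44.0 °C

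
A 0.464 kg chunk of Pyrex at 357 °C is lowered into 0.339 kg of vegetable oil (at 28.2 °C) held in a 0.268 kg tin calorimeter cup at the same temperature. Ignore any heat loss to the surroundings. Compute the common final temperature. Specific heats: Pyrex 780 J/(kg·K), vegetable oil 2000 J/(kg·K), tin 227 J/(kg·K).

Taking heat into each body as positive, Σ m c ΔT = 0:
0.464*780*(T − 357) + 0.339*2000*(T − 28.2) + 0.268*227*(T − 28.2) = 0
361.92(T − 357) + 678(T − 28.2) + 60.84(T − 28.2) = 0
1100.8 T = 150041
T = 150041 / 1100.8 = 136 °C

T_f ≈ 136.3 °C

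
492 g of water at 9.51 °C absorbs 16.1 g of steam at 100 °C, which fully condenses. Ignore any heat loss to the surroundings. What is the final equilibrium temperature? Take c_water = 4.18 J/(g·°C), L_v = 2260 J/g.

T_f ≈ 29.5 °C

Setting the total heat transfer to zero:
latent heat released on condensation: 16.1×2260 = 36386; condensate cools 100→T: 16.1×4.18×(T − 100) = 67.3(T − 100); original water: 2056.6(T − 9.51)
2123.9 T = 36386 + 6729.8 + 19558 = 62674
T ≈ 29.51 °C (< 100 °C, so full condensation is consistent).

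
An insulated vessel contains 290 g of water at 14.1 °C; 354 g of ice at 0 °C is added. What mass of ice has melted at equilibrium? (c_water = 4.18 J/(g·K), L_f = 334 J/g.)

m_melted ≈ 51.2 g

Heat available from the water dropping to 0 °C: 290×4.18×14.1 = 17092 J.
To melt every bit of ice: 354×334 = 118236 J.
That's not enough to melt it all — equilibrium is at 0 °C with ice remaining.
m_melt = 17092 / L_f = 51.17 g.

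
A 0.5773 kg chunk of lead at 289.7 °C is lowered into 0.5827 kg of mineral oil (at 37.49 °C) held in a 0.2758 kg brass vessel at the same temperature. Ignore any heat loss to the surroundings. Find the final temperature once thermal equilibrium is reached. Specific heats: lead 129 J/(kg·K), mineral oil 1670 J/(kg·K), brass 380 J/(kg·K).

T_f ≈ 53.8 °C

Heat gained plus heat lost sum to zero:
0.5773×129×(T − 289.7) + 0.5827×1670×(T − 37.49) + 0.2758×380×(T − 37.49) = 0
(74.47 + 973.11 + 104.8) T = 74.47×289.7 + 973.11×37.49 + 104.8×37.49
T ≈ 53.79 °C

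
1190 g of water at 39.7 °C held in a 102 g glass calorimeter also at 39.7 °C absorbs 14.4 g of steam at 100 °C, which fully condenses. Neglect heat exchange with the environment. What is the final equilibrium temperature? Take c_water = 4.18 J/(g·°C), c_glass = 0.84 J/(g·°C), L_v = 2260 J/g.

T_f ≈ 46.8 °C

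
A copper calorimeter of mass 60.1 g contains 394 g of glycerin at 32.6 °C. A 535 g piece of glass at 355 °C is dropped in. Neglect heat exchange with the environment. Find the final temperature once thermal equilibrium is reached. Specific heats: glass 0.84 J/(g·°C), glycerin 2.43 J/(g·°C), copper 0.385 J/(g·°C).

T_f ≈ 133.9 °C

Energy conservation, ΣQ = 0:
535*0.84*(T − 355) + 394*2.43*(T − 32.6) + 60.1*0.385*(T − 32.6) = 0
1430 T = 191503
T = 191503/1430 ≈ 133.92 °C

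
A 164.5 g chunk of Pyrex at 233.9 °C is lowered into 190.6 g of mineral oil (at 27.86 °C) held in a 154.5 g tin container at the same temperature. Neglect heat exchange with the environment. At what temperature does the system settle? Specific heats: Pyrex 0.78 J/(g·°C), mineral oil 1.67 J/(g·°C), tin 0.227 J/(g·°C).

Net heat exchanged in the isolated system is zero:
164.5×0.78×(T − 233.9) + 190.6×1.67×(T − 27.86) + 154.5×0.227×(T − 27.86) = 0
481.68 T = 39857
T = 39857 / 481.68 = 82.7 °C

T_f ≈ 82.7 °C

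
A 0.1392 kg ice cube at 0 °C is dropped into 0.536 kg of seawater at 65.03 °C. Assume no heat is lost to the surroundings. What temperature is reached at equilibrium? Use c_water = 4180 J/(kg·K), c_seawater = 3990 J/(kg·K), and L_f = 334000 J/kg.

T_f ≈ 34.0 °C

Taking heat into each body as positive, Σ m c ΔT = 0:
fusion: m_ice L_f = 0.1392×334000 = 46493
  meltwater 0→T: 0.1392×4180×T = 581.86 T
  seawater cools: 0.536×3990×(T − 65.03) = 2138.6(T − 65.03)
2720.5 T = 139076 − 46493 = 92583
T ≈ 34.03 °C (positive, so assuming full melt was valid).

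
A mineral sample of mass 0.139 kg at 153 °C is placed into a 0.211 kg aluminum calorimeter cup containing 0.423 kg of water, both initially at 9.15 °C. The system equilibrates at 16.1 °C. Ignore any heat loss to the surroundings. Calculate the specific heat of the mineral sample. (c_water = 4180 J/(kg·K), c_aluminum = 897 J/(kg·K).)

Heat gained plus heat lost sum to zero:
0.139×c×(16.1 − 153) + 0.423×4180×(16.1 − 9.15) + 0.211×897×(16.1 − 9.15) = 0
-19.03 c = -13604
c = -13604/-19.03 ≈ 714.9 J/(kg·K)

c ≈ 715 J/(kg·K)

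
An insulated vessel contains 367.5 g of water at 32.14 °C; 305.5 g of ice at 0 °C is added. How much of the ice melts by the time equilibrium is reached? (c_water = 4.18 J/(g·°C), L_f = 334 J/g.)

Cooling the water to 0 °C releases 367.5×4.18×32.14 = 49372 J.
Melting all 305.5 g of ice would need 305.5×334 = 102037 J.
Since 49372 < 102037 J, not all the ice melts; equilibrium is at 0 °C.
Mass melted = 49372/334 ≈ 147.8 g.

m_melted ≈ 148 g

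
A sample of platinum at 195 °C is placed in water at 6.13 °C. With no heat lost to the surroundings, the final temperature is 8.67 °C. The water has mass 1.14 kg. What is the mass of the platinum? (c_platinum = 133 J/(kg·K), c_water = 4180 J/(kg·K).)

|Q_platinum| = |Q_water|:
m×133×(195 − 8.67) = 1.14×4180×(8.67 − 6.13)
24782 m = 12104  ⇒  m ≈ 0.4884 kg

m ≈ 0.488 kg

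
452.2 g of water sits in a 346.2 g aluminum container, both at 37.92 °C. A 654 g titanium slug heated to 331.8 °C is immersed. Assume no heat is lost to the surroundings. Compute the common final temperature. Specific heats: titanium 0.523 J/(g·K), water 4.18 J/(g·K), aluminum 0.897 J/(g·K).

T_f ≈ 77.5 °C

Net heat exchanged in the isolated system is zero:
654×0.523×(T − 331.8) + 452.2×4.18×(T − 37.92) + 346.2×0.897×(T − 37.92) = 0
342.04(T − 331.8) + 1890.2(T − 37.92) + 310.54(T − 37.92) = 0
(342.04 + 1890.2 + 310.54) T = 342.04×331.8 + 1890.2×37.92 + 310.54×37.92
T ≈ 77.45 °C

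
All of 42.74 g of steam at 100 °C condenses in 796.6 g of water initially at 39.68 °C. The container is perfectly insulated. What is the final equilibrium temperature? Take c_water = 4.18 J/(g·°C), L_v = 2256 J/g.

Net heat exchanged in the isolated system is zero:
steam→water at 100 °C releases m L_v = 42.74×2256 = 96421; condensate cools 100→T: 42.74×4.18×(T − 100) = 178.65(T − 100); original water: 3329.8(T − 39.68)
3508.4 T = 96421 + 17865 + 132126 = 246413
T ≈ 70.23 °C (< 100 °C, so full condensation is consistent).

T_f ≈ 70.2 °C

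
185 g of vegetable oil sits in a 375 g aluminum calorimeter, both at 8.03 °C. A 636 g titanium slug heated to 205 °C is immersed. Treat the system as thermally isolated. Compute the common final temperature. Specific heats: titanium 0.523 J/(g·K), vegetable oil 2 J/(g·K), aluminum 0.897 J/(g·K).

Conservation of energy gives ΣQ = 0:
636*0.523*(T − 205) + 185*2*(T − 8.03) + 375*0.897*(T − 8.03) = 0
(332.63 + 370 + 336.38) T = 332.63*205 + 370*8.03 + 336.38*8.03
T = 73861/1039 ≈ 71.09 °C

T_f ≈ 71.1 °C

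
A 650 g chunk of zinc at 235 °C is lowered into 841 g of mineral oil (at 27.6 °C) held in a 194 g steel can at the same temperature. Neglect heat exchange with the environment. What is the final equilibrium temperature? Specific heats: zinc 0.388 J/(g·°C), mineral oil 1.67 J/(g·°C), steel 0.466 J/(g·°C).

Conservation of energy gives ΣQ = 0:
650×0.388×(T − 235) + 841×1.67×(T − 27.6) + 194×0.466×(T − 27.6) = 0
252.2(T − 235) + 1404.5(T − 27.6) + 90.4(T − 27.6) = 0
(252.2 + 1404.5 + 90.4) T = 252.2×235 + 1404.5×27.6 + 90.4×27.6
T ≈ 57.54 °C

T_f ≈ 57.5 °C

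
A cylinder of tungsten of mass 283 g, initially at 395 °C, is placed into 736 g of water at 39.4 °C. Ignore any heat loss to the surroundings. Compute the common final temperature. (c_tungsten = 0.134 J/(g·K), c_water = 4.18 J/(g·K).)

Conservation of energy gives ΣQ = 0:
283·0.134·(T − 395) + 736·4.18·(T − 39.4) = 0
3114.4 T = 136193
T ≈ 43.73 °C

T_f ≈ 43.7 °C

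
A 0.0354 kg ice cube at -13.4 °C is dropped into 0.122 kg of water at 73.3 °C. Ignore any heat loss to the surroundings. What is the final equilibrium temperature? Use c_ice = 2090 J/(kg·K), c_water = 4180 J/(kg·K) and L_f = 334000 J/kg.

Energy balance with sensible and latent terms:
warm ice to 0 °C: 0.0354·2090·(0 − (-13.4)) = 991.41; latent heat to melt: 0.0354·334000 = 11824; meltwater 0→T: 0.0354·4180·T = 147.97 T; water cools: 0.122·4180·(T − 73.3) = 509.96(T − 73.3)
657.93 T = 37380 − 12815 = 24565
T ≈ 37.34 °C. Since T > 0 °C, the all-ice-melts assumption holds.

T_f ≈ 37.3 °C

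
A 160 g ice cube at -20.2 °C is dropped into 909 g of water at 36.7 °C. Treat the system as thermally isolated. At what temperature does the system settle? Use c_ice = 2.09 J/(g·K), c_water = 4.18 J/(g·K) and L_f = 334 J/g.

T_f ≈ 17.7 °C

Energy balance with sensible and latent terms:
ice -20.2→0 °C: 160·2.09·20.2 = 6754.9
  fusion: m_ice L_f = 160·334 = 53440
  meltwater 0→T: 160·4.18·T = 668.8 T
  water cools: 909·4.18·(T − 36.7) = 3799.6(T − 36.7)
4468.4 T = 139446 − 60195 = 79251
T ≈ 17.74 °C — above 0 °C, consistent with complete melting.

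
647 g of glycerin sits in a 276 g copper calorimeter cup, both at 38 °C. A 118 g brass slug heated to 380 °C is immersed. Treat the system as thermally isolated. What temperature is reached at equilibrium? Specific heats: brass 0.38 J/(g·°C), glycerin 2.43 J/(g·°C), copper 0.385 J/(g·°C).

T_f ≈ 46.9 °C

With ΣQ=0 the equilibrium temperature is the m·c-weighted mean:
T_f = (44.84×380 + 1572.2×38 + 106.26×38) / (44.84 + 1572.2 + 106.26)
    = 80821 / 1723.3 ≈ 46.90 °C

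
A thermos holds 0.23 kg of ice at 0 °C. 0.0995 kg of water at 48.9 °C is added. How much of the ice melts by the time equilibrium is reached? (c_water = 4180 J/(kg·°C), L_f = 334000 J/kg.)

m_melted ≈ 0.0609 kg

Cooling the water to 0 °C releases 0.0995·4180·48.9 = 20338 J.
Fully melting the ice requires m_ice L_f = 0.23·334000 = 76820 J.
Since 20338 < 76820 J, not all the ice melts; equilibrium is at 0 °C.
Mass melted = 20338/334000 ≈ 0.06089 kg.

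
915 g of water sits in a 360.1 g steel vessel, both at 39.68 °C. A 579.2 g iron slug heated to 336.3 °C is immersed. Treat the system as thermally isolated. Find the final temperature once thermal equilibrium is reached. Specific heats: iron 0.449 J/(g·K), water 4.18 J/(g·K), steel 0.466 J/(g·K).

Heat gained plus heat lost sum to zero:
579.2*0.449*(T − 336.3) + 915*4.18*(T − 39.68) + 360.1*0.466*(T − 39.68) = 0
(260.06 + 3824.7 + 167.81) T = 260.06*336.3 + 3824.7*39.68 + 167.81*39.68
T ≈ 57.82 °C

T_f ≈ 57.8 °C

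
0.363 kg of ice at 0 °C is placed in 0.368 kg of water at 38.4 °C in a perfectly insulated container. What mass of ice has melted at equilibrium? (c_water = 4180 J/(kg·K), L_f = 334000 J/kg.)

Water can give up m c ΔT = 0.368×4180×38.4 = 59068 J before reaching 0 °C.
Melting all 0.363 kg of ice would need 0.363×334000 = 121242 J.
59068 J < 121242 J, so only part of the ice melts and the system sits at 0 °C.
m_melted×334000 = 59068  ⇒  m_melted ≈ 0.1769 kg.

m_melted ≈ 0.177 kg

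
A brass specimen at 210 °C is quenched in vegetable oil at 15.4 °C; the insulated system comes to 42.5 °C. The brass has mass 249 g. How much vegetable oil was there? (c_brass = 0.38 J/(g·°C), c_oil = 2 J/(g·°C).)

m ≈ 292 g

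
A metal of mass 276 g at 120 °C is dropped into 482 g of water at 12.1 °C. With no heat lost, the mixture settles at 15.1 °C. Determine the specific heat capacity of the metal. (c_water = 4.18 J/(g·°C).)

c ≈ 0.209 J/(g·°C)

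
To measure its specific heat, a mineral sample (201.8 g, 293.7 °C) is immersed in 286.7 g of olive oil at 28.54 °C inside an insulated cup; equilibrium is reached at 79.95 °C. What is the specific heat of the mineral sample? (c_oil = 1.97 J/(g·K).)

c ≈ 0.673 J/(g·K)

Heat lost by the mineral sample = heat gained by the oil:
201.8·c·(293.7 − 79.95) = 286.7·1.97·(79.95 − 28.54)
43135 c = 29036  ⇒  c ≈ 0.6732 J/(g·K)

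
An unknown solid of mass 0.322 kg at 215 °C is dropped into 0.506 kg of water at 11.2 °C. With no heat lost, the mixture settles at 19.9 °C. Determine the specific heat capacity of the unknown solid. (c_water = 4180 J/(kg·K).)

c ≈ 293 J/(kg·K)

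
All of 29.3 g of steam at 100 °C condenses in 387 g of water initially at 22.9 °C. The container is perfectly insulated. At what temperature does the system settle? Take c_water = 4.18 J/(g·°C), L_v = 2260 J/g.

Sum of m c ΔT and latent-heat terms is zero:
condense steam: −29.3·2260 = −66218
  condensate cools 100→T: 29.3·4.18·(T − 100) = 122.47(T − 100)
  water warms: 387·4.18·(T − 22.9) = 1617.7(T − 22.9)
1740.1 T = 66218 + 12247 + 37044 = 115510
T ≈ 66.38 °C, under the boiling point, so the assumption holds.

T_f ≈ 66.4 °C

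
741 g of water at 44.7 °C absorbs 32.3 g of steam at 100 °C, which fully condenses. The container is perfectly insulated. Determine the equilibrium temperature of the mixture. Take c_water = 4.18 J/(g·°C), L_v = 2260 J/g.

T_f ≈ 69.6 °C

Setting the total heat transfer to zero:
condense steam: −32.3×2260 = −72998
  condensate cools 100→T: 32.3×4.18×(T − 100) = 135.01(T − 100)
  water warms: 741×4.18×(T − 44.7) = 3097.4(T − 44.7)
3232.4 T = 72998 + 13501 + 138453 = 224952
T ≈ 69.59 °C — below 100 °C, confirming all the steam condensed.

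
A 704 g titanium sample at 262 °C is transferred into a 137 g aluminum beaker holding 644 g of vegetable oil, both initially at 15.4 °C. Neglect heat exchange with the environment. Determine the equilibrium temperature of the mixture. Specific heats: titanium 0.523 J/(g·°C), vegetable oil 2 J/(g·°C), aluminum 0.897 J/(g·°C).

T_f ≈ 66.4 °C

Conservation of energy gives ΣQ = 0:
704*0.523*(T − 262) + 644*2*(T − 15.4) + 137*0.897*(T − 15.4) = 0
(368.19 + 1288 + 122.89) T = 368.19*262 + 1288*15.4 + 122.89*15.4
T = 118194 / 1779.1 = 66.4 °C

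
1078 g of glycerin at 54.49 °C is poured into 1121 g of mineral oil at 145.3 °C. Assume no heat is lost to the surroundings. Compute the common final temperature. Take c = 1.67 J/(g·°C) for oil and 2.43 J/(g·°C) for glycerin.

Setting the total heat transfer to zero:
1121*1.67*(T − 145.3) + 1078*2.43*(T − 54.49) = 0
4491.6 T = 414751
T ≈ 92.34 °C

T_f ≈ 92.3 °C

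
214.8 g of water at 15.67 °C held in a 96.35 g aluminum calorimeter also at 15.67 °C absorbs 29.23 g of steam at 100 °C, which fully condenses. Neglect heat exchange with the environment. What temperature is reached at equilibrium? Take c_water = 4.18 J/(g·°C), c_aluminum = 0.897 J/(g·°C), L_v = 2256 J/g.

T_f ≈ 84.6 °C

Heat gained plus heat lost sum to zero:
latent heat released on condensation: 29.23·2256 = 65943
  condensed water 100 °C→T: 122.18(T − 100)
  water warms: 214.8·4.18·(T − 15.67) = 897.86(T − 15.67)
  cup: 86.43(T − 15.67)
1106.5 T = 65943 + 12218 + 15424 = 93585
T ≈ 84.58 °C, under the boiling point, so the assumption holds.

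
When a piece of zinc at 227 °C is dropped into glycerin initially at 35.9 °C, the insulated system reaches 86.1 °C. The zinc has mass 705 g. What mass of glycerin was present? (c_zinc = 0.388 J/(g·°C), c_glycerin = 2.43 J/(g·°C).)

m ≈ 316 g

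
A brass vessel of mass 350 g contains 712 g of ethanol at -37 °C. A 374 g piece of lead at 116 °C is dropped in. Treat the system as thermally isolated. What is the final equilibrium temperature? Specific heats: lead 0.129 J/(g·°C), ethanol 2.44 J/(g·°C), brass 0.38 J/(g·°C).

T_f ≈ -33.2 °C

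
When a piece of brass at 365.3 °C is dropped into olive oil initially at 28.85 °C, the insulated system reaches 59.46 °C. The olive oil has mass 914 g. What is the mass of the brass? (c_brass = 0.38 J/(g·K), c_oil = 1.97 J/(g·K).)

Net heat exchanged in the isolated system is zero:
m·0.38·(59.46 − 365.3) + 914·1.97·(59.46 − 28.85) = 0
-116.22 m = -55116
m = -55116/-116.22 ≈ 474.2 g

m ≈ 474 g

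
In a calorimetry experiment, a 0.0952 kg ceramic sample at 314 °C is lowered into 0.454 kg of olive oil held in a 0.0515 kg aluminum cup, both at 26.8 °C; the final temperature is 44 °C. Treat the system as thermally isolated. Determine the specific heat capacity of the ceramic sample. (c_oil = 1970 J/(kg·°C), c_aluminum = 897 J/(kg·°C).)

Setting the total heat transfer to zero:
0.0952×c×(44 − 314) + 0.454×1970×(44 − 26.8) + 0.0515×897×(44 − 26.8) = 0
-25.7 c = -16178
c = -16178/-25.7 ≈ 629.4 J/(kg·°C)

c ≈ 629 J/(kg·°C)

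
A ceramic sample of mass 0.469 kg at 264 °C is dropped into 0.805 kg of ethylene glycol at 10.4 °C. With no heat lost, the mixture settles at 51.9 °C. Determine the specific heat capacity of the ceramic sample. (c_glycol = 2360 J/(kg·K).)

c ≈ 793 J/(kg·K)

Heat lost by the ceramic sample = heat gained by the glycol:
0.469·c·(264 − 51.9) = 0.805·2360·(51.9 − 10.4)
99.47 c = 78842  ⇒  c ≈ 792.6 J/(kg·K)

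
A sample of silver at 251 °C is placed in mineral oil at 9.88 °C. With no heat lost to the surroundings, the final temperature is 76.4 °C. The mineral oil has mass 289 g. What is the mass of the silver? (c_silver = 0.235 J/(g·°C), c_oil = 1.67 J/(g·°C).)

Heat gained plus heat lost sum to zero:
m×0.235×(76.4 − 251) + 289×1.67×(76.4 − 9.88) = 0
-41.03 m = -32105
m = -32105/-41.03 ≈ 782.4 g

m ≈ 782 g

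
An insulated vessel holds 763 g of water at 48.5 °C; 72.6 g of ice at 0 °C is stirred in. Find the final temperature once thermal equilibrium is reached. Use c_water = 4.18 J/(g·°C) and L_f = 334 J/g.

T_f ≈ 37.3 °C

Setting the total heat transfer to zero:
fusion: m_ice L_f = 72.6·334 = 24248
  meltwater 0→T: 72.6·4.18·T = 303.47 T
  water: 3189.3(T − 48.5)
3492.8 T = 154683 − 24248 = 130435
T ≈ 37.34 °C — above 0 °C, consistent with complete melting.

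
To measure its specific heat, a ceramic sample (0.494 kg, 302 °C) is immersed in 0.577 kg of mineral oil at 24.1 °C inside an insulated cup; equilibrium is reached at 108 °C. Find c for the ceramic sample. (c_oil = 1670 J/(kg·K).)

c ≈ 844 J/(kg·K)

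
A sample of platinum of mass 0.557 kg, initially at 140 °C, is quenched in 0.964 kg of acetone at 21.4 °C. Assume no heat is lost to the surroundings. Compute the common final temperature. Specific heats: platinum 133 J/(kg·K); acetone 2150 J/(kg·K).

T_f ≈ 25.5 °C

Conservation of energy gives ΣQ = 0:
0.557×133×(T − 140) + 0.964×2150×(T − 21.4) = 0
(74.08 + 2072.6) T = 74.08×140 + 2072.6×21.4
T = 54725 / 2146.7 = 25.5 °C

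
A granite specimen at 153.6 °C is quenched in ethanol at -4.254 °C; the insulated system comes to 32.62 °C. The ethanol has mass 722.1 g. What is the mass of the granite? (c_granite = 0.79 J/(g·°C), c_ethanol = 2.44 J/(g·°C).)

Heat lost by the granite = heat gained by the ethanol:
m·0.79·(153.6 − 32.62) = 722.1·2.44·(32.62 − (-4.254))
95.57 m = 64969  ⇒  m ≈ 679.8 g

m ≈ 680 g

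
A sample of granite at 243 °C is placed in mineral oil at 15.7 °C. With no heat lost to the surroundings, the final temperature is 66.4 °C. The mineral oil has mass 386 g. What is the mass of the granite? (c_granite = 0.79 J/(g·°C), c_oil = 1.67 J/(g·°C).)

m ≈ 234 g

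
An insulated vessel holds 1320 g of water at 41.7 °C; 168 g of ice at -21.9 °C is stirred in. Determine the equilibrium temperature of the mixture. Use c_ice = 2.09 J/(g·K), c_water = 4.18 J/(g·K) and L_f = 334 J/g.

T_f ≈ 26.7 °C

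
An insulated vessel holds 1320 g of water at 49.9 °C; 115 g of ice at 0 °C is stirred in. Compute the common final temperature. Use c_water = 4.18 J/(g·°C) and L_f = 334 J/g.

T_f ≈ 39.5 °C

Sum of m c ΔT and latent-heat terms is zero:
latent heat to melt: 115·334 = 38410; warm the meltwater: 480.7 T; water cools: 1320·4.18·(T − 49.9) = 5517.6(T − 49.9)
5998.3 T = 275328 − 38410 = 236918
T ≈ 39.50 °C (positive, so assuming full melt was valid).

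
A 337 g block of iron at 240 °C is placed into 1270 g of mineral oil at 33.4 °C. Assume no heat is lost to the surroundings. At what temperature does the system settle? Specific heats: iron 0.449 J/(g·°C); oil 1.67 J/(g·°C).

Energy conservation, ΣQ = 0:
337*0.449*(T − 240) + 1270*1.67*(T − 33.4) = 0
151.31(T − 240) + 2120.9(T − 33.4) = 0
(151.31 + 2120.9) T = 151.31*240 + 2120.9*33.4
T ≈ 47.16 °C

T_f ≈ 47.2 °C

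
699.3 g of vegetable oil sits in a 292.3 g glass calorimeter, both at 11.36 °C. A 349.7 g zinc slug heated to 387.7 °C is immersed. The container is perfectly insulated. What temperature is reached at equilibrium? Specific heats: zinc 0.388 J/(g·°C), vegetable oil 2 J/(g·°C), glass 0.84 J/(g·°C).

T_f ≈ 40.1 °C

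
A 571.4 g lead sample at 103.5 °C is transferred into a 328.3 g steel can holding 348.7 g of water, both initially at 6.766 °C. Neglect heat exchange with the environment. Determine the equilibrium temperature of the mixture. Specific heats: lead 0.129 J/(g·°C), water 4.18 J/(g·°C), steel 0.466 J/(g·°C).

T_f ≈ 11.0 °C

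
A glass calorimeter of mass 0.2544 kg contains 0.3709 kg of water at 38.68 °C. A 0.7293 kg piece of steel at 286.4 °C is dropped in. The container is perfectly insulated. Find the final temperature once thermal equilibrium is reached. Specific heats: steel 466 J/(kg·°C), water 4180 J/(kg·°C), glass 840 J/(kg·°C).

T_f is the heat-capacity-weighted average of the initial temperatures:
T_f = (339.85*286.4 + 1550.4*38.68 + 213.7*38.68) / (339.85 + 1550.4 + 213.7)
    = 165568 / 2103.9 ≈ 78.70 °C

T_f ≈ 78.7 °C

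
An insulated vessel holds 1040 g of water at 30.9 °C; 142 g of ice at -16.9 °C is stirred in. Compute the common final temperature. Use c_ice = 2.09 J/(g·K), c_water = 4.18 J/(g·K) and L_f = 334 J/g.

Energy conservation, ΣQ = 0:
ice -16.9→0 °C: 142·2.09·16.9 = 5015.6
  melt ice: 142·334 = 47428
  warm the meltwater: 593.56 T
  water: 4347.2(T − 30.9)
4940.8 T = 134328 − 52444 = 81885
T ≈ 16.57 °C (positive, so assuming full melt was valid).

T_f ≈ 16.6 °C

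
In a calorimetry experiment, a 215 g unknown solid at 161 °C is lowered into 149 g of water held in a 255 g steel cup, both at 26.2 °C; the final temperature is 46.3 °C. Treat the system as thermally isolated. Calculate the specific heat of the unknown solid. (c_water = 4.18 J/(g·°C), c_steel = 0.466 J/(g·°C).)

c ≈ 0.604 J/(g·°C)

Conservation of energy gives ΣQ = 0:
215×c×(46.3 − 161) + 149×4.18×(46.3 − 26.2) + 255×0.466×(46.3 − 26.2) = 0
-24660 c = -14907
c = -14907/-24660 ≈ 0.6045 J/(g·°C)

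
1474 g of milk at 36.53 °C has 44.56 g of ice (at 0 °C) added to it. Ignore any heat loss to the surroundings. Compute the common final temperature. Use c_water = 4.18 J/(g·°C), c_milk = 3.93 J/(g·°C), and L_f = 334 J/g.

T_f ≈ 32.9 °C

Taking heat into each body as positive, Σ m c ΔT = 0:
latent heat to melt: 44.56·334 = 14883; meltwater 0→T: 44.56·4.18·T = 186.26 T; milk: 5792.8(T − 36.53)
5979.1 T = 211612 − 14883 = 196729
T ≈ 32.90 °C. Since T > 0 °C, the all-ice-melts assumption holds.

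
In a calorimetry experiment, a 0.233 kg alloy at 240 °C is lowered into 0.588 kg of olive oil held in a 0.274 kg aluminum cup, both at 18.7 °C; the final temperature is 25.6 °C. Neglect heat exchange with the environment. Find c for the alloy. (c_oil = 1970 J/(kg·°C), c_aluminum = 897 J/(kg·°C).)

Taking heat into each body as positive, Σ m c ΔT = 0:
0.233·c·(25.6 − 240) + 0.588·1970·(25.6 − 18.7) + 0.274·897·(25.6 − 18.7) = 0
-49.96 c = -9688.6
c = -9688.6/-49.96 ≈ 193.9 J/(kg·°C)

c ≈ 194 J/(kg·°C)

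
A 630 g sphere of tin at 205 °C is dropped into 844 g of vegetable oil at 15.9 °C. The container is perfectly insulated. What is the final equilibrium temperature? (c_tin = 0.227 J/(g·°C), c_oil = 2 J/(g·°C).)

Heat lost by the tin equals heat gained by the oil:
630×0.227×(205 − T) = 844×2×(T − 15.9)
143.01(205 − T) = 1688(T − 15.9)
1831 T = 56156  ⇒  T ≈ 30.67 °C

T_f ≈ 30.7 °C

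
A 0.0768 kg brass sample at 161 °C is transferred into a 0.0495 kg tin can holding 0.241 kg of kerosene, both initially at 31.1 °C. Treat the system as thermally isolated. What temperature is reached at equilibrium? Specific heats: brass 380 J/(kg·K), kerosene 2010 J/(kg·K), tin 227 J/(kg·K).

T_f ≈ 38.3 °C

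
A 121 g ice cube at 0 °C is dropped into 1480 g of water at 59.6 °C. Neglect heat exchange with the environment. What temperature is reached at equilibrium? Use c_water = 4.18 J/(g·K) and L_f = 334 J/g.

T_f ≈ 49.1 °C

Net heat exchanged in the isolated system is zero:
fusion: m_ice L_f = 121·334 = 40414; warm the meltwater: 505.78 T; water: 6186.4(T − 59.6)
6692.2 T = 368709 − 40414 = 328295
T ≈ 49.06 °C. Since T > 0 °C, the all-ice-melts assumption holds.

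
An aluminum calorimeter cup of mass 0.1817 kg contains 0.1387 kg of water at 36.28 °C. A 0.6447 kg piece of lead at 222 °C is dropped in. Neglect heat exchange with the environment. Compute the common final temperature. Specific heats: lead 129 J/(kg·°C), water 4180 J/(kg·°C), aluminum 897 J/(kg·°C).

T_f ≈ 55.0 °C

With ΣQ=0 the equilibrium temperature is the m·c-weighted mean:
T_f = (83.17·222 + 579.77·36.28 + 162.98·36.28) / (83.17 + 579.77 + 162.98)
    = 45410 / 825.92 ≈ 54.98 °C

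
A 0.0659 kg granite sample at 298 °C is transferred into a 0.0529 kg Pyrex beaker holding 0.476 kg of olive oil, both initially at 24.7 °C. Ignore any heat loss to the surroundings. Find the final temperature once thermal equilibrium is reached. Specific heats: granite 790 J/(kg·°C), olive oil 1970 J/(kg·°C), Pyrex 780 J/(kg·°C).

T_f ≈ 38.5 °C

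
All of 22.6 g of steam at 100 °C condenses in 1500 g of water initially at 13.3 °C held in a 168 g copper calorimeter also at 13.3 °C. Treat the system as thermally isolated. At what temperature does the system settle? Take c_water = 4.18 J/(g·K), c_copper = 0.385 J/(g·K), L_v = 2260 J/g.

Setting the total heat transfer to zero:
condense steam: −22.6×2260 = −51076
  condensate cools 100→T: 22.6×4.18×(T − 100) = 94.47(T − 100)
  water warms: 1500×4.18×(T − 13.3) = 6270(T − 13.3)
  cup: 64.68(T − 13.3)
6429.1 T = 51076 + 9446.8 + 84251 = 144774
T ≈ 22.52 °C, under the boiling point, so the assumption holds.

T_f ≈ 22.5 °C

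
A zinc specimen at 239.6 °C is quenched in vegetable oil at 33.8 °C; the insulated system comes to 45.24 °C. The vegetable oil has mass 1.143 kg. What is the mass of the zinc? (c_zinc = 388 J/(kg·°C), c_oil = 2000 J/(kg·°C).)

m ≈ 0.347 kg

|Q_zinc| = |Q_oil|:
m×388×(239.6 − 45.24) = 1.143×2000×(45.24 − 33.8)
75412 m = 26152  ⇒  m ≈ 0.3468 kg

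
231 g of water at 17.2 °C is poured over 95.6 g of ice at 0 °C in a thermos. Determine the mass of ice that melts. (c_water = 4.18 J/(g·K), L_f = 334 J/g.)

m_melted ≈ 49.7 g

Cooling the water to 0 °C releases 231×4.18×17.2 = 16608 J.
Fully melting the ice requires m_ice L_f = 95.6×334 = 31930 J.
16608 J < 31930 J, so only part of the ice melts and the system sits at 0 °C.
Mass melted = 16608/334 ≈ 49.72 g.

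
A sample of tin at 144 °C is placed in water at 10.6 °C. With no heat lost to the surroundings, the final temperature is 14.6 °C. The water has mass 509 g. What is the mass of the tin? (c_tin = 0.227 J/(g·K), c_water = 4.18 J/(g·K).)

Conservation of energy gives ΣQ = 0:
m×0.227×(14.6 − 144) + 509×4.18×(14.6 − 10.6) = 0
-29.37 m = -8510.5
m = -8510.5/-29.37 ≈ 289.7 g

m ≈ 290 g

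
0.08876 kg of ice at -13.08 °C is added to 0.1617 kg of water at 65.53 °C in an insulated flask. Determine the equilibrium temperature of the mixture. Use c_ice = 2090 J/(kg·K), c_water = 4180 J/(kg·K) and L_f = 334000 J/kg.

T_f ≈ 11.7 °C

Conservation of energy gives ΣQ = 0:
ice -13.08→0 °C: 0.08876·2090·13.08 = 2426.4
  fusion: m_ice L_f = 0.08876·334000 = 29646
  meltwater 0→T: 0.08876·4180·T = 371.02 T
  water: 675.91(T − 65.53)
1046.9 T = 44292 − 32072 = 12220
T ≈ 11.67 °C — above 0 °C, consistent with complete melting.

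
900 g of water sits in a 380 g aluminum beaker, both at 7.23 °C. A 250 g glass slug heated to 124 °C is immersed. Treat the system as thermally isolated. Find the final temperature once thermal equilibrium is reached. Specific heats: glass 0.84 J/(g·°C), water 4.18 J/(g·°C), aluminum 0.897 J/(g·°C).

T_f ≈ 12.9 °C

Taking heat into each body as positive, Σ m c ΔT = 0:
250·0.84·(T − 124) + 900·4.18·(T − 7.23) + 380·0.897·(T − 7.23) = 0
210(T − 124) + 3762(T − 7.23) + 340.86(T − 7.23) = 0
4312.9 T = 55704
T ≈ 12.92 °C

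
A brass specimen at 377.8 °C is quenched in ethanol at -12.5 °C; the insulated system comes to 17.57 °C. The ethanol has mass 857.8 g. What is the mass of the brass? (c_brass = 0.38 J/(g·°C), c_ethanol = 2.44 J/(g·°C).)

Setting the total heat transfer to zero:
m×0.38×(17.57 − 377.8) + 857.8×2.44×(17.57 − (-12.5)) = 0
-136.89 m = -62937
m = -62937/-136.89 ≈ 459.8 g

m ≈ 460 g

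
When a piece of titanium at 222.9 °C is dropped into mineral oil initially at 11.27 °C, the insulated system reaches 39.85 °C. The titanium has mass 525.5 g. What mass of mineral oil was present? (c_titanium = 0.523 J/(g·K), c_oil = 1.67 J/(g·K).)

m ≈ 1050 g

Taking heat into each body as positive, Σ m c ΔT = 0:
525.5·0.523·(39.85 − 222.9) + m·1.67·(39.85 − 11.27) = 0
47.73 m = 50309
m = 50309/47.73 ≈ 1054 g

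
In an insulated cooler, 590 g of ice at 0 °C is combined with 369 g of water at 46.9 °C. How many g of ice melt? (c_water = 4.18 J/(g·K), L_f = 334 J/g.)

m_melted ≈ 217 g

Water can give up m c ΔT = 369·4.18·46.9 = 72339 J before reaching 0 °C.
Melting all 590 g of ice would need 590·334 = 197060 J.
72339 J < 197060 J, so only part of the ice melts and the system sits at 0 °C.
m_melt = 72339 / L_f = 216.6 g.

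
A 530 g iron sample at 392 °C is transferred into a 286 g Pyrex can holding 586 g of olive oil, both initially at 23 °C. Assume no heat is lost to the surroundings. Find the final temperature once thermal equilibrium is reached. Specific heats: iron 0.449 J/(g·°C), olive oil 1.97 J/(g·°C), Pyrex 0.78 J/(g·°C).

T_f ≈ 77.4 °C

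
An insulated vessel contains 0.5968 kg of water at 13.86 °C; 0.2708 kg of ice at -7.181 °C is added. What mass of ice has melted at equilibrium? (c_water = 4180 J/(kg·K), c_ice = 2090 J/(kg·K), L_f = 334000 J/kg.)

m_melted ≈ 0.0914 kg

Cooling the water to 0 °C releases 0.5968×4180×13.86 = 34575 J.
Of that, 0.2708×2090×7.181 = 4064.2 J goes to bring the ice to 0 °C, leaving 30511 J.
Melting all 0.2708 kg of ice would need 0.2708×334000 = 90447 J.
That's not enough to melt it all — equilibrium is at 0 °C with ice remaining.
m_melt = 30511 / L_f = 0.09135 kg.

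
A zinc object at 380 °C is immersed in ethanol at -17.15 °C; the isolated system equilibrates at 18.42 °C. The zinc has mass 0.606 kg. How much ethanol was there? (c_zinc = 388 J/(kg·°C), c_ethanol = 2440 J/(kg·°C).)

m ≈ 0.98 kg

Energy conservation, ΣQ = 0:
0.606·388·(18.42 − 380) + m·2440·(18.42 − (-17.15)) = 0
86791 m = 85018
m = 85018/86791 ≈ 0.9796 kg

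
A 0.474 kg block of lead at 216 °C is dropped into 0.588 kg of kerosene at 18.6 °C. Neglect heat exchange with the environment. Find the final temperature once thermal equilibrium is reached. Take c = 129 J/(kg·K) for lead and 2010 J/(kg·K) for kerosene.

T_f ≈ 28.3 °C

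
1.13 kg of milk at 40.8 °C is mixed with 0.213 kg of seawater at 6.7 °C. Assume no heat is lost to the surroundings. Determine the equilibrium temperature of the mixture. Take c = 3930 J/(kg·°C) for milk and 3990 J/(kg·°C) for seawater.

T_f ≈ 35.3 °C

Heat gained plus heat lost sum to zero:
1.13×3930×(T − 40.8) + 0.213×3990×(T − 6.7) = 0
(4440.9 + 849.87) T = 4440.9×40.8 + 849.87×6.7
T = 186883 / 5290.8 = 35.3 °C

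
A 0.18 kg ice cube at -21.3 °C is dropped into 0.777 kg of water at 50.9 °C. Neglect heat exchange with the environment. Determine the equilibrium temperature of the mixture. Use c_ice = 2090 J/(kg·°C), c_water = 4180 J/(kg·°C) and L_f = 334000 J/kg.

T_f ≈ 24.3 °C

Let T be the final temperature. ΣQ_i = 0:
warm ice to 0 °C: 0.18·2090·(0 − (-21.3)) = 8013.1; latent heat to melt: 0.18·334000 = 60120; meltwater 0→T: 0.18·4180·T = 752.4 T; water cools: 0.777·4180·(T − 50.9) = 3247.9(T − 50.9)
4000.3 T = 165316 − 68133 = 97183
T ≈ 24.29 °C (positive, so assuming full melt was valid).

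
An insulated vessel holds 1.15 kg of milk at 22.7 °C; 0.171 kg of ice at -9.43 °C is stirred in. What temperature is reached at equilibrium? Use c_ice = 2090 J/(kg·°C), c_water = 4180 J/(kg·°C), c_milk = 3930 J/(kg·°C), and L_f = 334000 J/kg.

Energy conservation, ΣQ = 0:
warm ice to 0 °C: 0.171×2090×(0 − (-9.43)) = 3370.2; melt ice: 0.171×334000 = 57114; warm the meltwater: 714.78 T; milk cools: 1.15×3930×(T − 22.7) = 4519.5(T − 22.7)
5234.3 T = 102593 − 60484 = 42108
T ≈ 8.04 °C. Since T > 0 °C, the all-ice-melts assumption holds.

T_f ≈ 8.0 °C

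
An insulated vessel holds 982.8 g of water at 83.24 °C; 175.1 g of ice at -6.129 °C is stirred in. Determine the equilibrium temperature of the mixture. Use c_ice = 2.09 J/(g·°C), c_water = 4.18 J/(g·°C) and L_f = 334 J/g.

Energy conservation, ΣQ = 0:
ice -6.129→0 °C: 175.1×2.09×6.129 = 2243; fusion: m_ice L_f = 175.1×334 = 58483; warm the meltwater: 731.92 T; water: 4108.1(T − 83.24)
4840 T = 341959 − 60726 = 281232
T ≈ 58.11 °C — above 0 °C, consistent with complete melting.

T_f ≈ 58.1 °C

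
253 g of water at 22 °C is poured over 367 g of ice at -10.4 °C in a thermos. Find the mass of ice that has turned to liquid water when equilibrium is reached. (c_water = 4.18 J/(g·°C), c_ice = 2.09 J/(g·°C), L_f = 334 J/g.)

Water can give up m c ΔT = 253·4.18·22 = 23266 J before reaching 0 °C.
Of that, 367·2.09·10.4 = 7977.1 J goes to bring the ice to 0 °C, leaving 15289 J.
Melting all 367 g of ice would need 367·334 = 122578 J.
Since 15289 < 122578 J, not all the ice melts; equilibrium is at 0 °C.
m_melt = 15289 / L_f = 45.77 g.

m_melted ≈ 45.8 g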